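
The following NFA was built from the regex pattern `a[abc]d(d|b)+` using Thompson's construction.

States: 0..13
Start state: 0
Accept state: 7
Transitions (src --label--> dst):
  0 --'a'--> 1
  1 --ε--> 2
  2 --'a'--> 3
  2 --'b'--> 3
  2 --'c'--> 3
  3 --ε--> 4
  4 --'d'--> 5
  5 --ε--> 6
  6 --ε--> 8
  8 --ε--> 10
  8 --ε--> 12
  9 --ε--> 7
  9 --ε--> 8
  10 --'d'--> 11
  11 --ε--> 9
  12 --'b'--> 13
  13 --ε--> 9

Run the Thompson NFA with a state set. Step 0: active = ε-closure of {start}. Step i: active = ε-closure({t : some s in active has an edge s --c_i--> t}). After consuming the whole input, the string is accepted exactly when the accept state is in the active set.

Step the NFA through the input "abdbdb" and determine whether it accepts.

Answer: ACCEPT

Steps:
start: ε-closure({0}) = {0}
'a' @ 1: {1,2}
'b' @ 2: {3,4}
'd' @ 3: {5,6,8,10,12}
'b' @ 4: {7,8,9,10,12,13}  (accept∈set)
'd' @ 5: {7,8,9,10,11,12}  (accept∈set)
'b' @ 6: {7,8,9,10,12,13}  (accept∈set)
final: {7,8,9,10,12,13}; accept 7 in set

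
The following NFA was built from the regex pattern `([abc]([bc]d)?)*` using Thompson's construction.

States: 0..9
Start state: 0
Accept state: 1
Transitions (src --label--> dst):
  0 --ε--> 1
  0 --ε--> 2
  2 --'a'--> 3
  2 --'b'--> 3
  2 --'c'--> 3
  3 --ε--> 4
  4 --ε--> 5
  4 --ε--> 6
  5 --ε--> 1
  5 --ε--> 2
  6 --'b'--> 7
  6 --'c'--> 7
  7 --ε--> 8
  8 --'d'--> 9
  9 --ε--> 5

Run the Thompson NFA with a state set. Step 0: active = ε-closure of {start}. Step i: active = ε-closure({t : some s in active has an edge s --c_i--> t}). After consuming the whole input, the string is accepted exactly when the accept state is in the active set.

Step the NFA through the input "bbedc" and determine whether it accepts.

Answer: REJECT

Derivation:
start: ε-closure({0}) = {0,1,2}
'b' @ 1: {1,2,3,4,5,6}  ✓accept
'b' @ 2: {1,2,3,4,5,6,7,8}  ✓accept
'e' @ 3: {}  — no active states
rest 'dc' ignored (set empty)
after full input: {}  (accept=1 not in)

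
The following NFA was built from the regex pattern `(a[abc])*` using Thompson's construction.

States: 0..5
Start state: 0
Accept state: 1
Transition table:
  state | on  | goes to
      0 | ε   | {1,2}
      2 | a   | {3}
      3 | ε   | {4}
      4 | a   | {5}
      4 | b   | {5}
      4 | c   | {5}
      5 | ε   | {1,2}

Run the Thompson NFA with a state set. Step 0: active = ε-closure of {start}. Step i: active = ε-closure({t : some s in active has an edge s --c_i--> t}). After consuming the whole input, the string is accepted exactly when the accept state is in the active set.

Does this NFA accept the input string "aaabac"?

Answer: ACCEPT

Trace:
start: ε-closure({0}) = {0,1,2}
'a' @ 1: {3,4}
'a' @ 2: {1,2,5}  [accepting]
'a' @ 3: {3,4}
'b' @ 4: {1,2,5}  [accepting]
'a' @ 5: {3,4}
'c' @ 6: {1,2,5}  [accepting]
end set {1,2,5} — state 1 in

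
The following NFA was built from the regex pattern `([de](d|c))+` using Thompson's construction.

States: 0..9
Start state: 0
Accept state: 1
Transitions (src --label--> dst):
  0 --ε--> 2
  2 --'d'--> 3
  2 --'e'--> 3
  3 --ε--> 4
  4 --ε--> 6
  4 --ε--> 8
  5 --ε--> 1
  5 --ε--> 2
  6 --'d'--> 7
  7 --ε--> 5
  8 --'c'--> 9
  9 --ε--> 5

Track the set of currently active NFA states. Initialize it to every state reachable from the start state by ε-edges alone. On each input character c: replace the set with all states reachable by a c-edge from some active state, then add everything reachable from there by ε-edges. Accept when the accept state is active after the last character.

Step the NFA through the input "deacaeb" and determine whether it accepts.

S₀ = ε-closure({0}) = {0,2}
'd' @ 1: {3,4,6,8}
'e' @ 2: {}  — dead — no transitions
rest 'acaeb' ignored (set empty)
end set {} — state 1 not in

Answer: REJECT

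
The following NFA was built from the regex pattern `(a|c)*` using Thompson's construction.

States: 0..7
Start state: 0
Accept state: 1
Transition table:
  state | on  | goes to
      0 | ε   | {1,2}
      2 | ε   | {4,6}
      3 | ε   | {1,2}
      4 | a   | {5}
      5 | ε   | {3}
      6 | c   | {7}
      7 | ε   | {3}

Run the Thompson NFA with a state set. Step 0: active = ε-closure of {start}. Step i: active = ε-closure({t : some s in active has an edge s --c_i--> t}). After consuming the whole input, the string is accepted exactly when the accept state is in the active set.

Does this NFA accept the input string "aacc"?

start: ε-closure({0}) = {0,1,2,4,6}
'a' @ 1: {1,2,3,4,5,6}  (accept∈set)
'a' @ 2: {1,2,3,4,5,6}  (accept∈set)
'c' @ 3: {1,2,3,4,6,7}  (accept∈set)
'c' @ 4: {1,2,3,4,6,7}  (accept∈set)
end set {1,2,3,4,6,7} — state 1 in

Answer: ACCEPT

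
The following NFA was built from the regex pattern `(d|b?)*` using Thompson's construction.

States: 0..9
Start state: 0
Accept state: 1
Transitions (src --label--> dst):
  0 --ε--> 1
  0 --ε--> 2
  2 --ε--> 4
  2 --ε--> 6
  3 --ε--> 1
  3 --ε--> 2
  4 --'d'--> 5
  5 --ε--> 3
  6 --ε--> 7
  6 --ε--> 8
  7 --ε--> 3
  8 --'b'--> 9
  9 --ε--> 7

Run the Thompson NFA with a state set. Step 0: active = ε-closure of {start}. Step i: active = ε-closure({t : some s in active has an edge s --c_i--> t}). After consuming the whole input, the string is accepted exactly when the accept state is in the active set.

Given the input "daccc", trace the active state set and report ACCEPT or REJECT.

Answer: REJECT

Derivation:
initial (ε-close {0}): {0,1,2,3,4,6,7,8}
'd' @ 1: {1,2,3,4,5,6,7,8}  [accepting]
'a' @ 2: {}  — state set empty
rest 'ccc' ignored (set empty)
after full input: {}  (accept=1 not in)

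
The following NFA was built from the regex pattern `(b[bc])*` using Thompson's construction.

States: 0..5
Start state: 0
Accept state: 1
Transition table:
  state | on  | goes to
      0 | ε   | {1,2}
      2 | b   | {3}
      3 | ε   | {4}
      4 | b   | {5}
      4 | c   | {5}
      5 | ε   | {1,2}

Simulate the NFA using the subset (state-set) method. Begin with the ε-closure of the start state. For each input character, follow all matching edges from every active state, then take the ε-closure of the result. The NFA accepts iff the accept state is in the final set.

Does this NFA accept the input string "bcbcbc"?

S₀ = ε-closure({0}) = {0,1,2}
'b' @ 1: {3,4}
'c' @ 2: {1,2,5}  ✓accept
'b' @ 3: {3,4}
'c' @ 4: {1,2,5}  ✓accept
'b' @ 5: {3,4}
'c' @ 6: {1,2,5}  ✓accept
end set {1,2,5} — state 1 in

Answer: ACCEPT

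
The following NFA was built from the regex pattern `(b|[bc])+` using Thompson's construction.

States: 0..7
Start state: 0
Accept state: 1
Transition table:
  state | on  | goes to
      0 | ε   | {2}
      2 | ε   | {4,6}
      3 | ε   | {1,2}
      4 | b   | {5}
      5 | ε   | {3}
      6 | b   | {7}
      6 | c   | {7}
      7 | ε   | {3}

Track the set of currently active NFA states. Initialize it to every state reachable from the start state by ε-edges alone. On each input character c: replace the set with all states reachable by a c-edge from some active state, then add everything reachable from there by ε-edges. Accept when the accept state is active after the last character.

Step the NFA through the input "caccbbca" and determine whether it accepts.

start: ε-closure({0}) = {0,2,4,6}
'c' @ 1: {1,2,3,4,6,7}  (accept∈set)
'a' @ 2: {}  — no active states
rest 'ccbbca' ignored (set empty)
end set {} — state 1 not in

Answer: REJECT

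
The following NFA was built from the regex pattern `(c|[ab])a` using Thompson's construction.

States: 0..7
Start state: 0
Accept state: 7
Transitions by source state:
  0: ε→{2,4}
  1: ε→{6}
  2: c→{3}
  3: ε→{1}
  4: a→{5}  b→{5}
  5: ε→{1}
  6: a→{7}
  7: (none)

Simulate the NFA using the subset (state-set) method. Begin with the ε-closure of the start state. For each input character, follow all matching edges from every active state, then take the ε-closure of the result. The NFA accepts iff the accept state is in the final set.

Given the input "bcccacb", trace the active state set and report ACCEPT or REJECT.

Answer: REJECT

Trace:
start: ε-closure({0}) = {0,2,4}
'b' @ 1: {1,5,6}
'c' @ 2: {}  — state set empty
rest 'ccacb' ignored (set empty)
after full input: {}  (accept=7 not in)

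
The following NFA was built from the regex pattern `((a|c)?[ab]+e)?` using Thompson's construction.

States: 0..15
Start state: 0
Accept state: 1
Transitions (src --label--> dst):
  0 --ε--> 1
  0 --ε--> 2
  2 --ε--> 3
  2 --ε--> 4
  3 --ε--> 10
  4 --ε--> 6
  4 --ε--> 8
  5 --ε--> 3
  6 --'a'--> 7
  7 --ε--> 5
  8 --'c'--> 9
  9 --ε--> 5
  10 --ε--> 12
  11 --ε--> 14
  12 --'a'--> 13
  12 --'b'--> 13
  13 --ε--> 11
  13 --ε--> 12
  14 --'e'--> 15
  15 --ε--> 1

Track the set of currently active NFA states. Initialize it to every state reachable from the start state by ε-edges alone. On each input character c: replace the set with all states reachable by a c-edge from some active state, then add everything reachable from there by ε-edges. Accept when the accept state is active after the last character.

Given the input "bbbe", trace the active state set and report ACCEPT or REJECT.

S₀ = ε-closure({0}) = {0,1,2,3,4,6,8,10,12}
'b' @ 1: {11,12,13,14}
'b' @ 2: {11,12,13,14}
'b' @ 3: {11,12,13,14}
'e' @ 4: {1,15}  [accepting]
after full input: {1,15}  (accept=1 in)

Answer: ACCEPT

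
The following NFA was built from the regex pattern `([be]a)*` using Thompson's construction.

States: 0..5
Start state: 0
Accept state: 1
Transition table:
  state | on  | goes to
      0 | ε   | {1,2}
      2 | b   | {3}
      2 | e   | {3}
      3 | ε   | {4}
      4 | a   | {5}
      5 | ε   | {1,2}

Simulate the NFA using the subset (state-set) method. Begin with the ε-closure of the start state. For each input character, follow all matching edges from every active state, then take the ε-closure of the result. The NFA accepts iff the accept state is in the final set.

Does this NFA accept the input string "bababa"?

start: ε-closure({0}) = {0,1,2}
'b' @ 1: {3,4}
'a' @ 2: {1,2,5}  ✓accept
'b' @ 3: {3,4}
'a' @ 4: {1,2,5}  ✓accept
'b' @ 5: {3,4}
'a' @ 6: {1,2,5}  ✓accept
after full input: {1,2,5}  (accept=1 in)

Answer: ACCEPT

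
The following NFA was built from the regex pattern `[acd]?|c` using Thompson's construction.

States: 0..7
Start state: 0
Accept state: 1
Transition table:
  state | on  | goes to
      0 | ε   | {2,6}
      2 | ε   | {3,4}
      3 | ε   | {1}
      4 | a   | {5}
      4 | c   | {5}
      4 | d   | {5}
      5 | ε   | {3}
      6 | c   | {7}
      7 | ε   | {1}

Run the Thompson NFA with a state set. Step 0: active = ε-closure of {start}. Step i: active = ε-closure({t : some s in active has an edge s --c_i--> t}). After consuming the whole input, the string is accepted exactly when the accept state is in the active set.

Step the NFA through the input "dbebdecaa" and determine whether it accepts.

Answer: REJECT

Derivation:
start: ε-closure({0}) = {0,1,2,3,4,6}
'd' @ 1: {1,3,5}  ✓accept
'b' @ 2: {}  — no active states
rest 'ebdecaa' ignored (set empty)
final: {}; accept 1 not in set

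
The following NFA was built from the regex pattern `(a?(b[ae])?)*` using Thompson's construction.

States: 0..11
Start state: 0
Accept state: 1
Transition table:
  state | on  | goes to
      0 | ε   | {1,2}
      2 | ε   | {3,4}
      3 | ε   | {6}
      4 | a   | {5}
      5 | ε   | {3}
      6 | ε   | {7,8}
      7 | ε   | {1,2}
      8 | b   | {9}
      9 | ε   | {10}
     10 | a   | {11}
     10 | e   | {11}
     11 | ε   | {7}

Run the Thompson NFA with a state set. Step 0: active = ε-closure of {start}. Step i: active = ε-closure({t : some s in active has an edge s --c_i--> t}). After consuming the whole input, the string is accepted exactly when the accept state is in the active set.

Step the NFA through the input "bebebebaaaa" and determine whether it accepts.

start: ε-closure({0}) = {0,1,2,3,4,6,7,8}
'b' @ 1: {9,10}
'e' @ 2: {1,2,3,4,6,7,8,11}  [accepting]
'b' @ 3: {9,10}
'e' @ 4: {1,2,3,4,6,7,8,11}  [accepting]
'b' @ 5: {9,10}
'e' @ 6: {1,2,3,4,6,7,8,11}  [accepting]
'b' @ 7: {9,10}
'a' @ 8: {1,2,3,4,6,7,8,11}  [accepting]
'a' @ 9: {1,2,3,4,5,6,7,8}  [accepting]
'a' @ 10: {1,2,3,4,5,6,7,8}  [accepting]
'a' @ 11: {1,2,3,4,5,6,7,8}  [accepting]
after full input: {1,2,3,4,5,6,7,8}  (accept=1 in)

Answer: ACCEPT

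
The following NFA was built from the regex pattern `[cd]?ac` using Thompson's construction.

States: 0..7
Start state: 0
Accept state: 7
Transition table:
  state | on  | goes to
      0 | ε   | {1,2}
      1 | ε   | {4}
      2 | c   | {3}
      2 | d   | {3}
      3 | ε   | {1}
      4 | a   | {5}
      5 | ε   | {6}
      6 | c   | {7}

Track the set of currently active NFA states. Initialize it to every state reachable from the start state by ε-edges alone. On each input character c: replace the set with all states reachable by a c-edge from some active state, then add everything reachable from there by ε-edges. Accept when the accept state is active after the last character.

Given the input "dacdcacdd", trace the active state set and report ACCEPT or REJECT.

start: ε-closure({0}) = {0,1,2,4}
'd' @ 1: {1,3,4}
'a' @ 2: {5,6}
'c' @ 3: {7}  (accept∈set)
'd' @ 4: {}  — state set empty
rest 'cacdd' ignored (set empty)
final: {}; accept 7 not in set

Answer: REJECT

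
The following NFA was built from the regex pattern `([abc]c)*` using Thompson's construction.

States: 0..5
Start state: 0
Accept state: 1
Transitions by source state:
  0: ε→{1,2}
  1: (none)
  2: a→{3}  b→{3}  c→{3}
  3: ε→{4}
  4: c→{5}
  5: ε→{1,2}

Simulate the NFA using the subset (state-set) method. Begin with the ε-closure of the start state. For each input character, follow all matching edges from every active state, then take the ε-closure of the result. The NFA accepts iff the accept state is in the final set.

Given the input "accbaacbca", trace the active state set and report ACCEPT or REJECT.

Answer: REJECT

Derivation:
S₀ = ε-closure({0}) = {0,1,2}
'a' @ 1: {3,4}
'c' @ 2: {1,2,5}  [accepting]
'c' @ 3: {3,4}
'b' @ 4: {}  — no active states
rest 'aacbca' ignored (set empty)
after full input: {}  (accept=1 not in)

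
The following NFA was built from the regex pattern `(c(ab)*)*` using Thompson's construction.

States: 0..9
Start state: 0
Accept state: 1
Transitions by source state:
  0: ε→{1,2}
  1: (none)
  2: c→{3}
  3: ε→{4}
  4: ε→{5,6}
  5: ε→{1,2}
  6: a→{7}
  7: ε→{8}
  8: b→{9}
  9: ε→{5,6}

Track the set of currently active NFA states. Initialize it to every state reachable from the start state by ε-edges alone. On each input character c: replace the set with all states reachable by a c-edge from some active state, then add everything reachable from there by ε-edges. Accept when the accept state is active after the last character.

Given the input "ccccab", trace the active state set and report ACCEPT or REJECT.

Answer: ACCEPT

Steps:
start: ε-closure({0}) = {0,1,2}
'c' @ 1: {1,2,3,4,5,6}  ✓accept
'c' @ 2: {1,2,3,4,5,6}  ✓accept
'c' @ 3: {1,2,3,4,5,6}  ✓accept
'c' @ 4: {1,2,3,4,5,6}  ✓accept
'a' @ 5: {7,8}
'b' @ 6: {1,2,5,6,9}  ✓accept
end set {1,2,5,6,9} — state 1 in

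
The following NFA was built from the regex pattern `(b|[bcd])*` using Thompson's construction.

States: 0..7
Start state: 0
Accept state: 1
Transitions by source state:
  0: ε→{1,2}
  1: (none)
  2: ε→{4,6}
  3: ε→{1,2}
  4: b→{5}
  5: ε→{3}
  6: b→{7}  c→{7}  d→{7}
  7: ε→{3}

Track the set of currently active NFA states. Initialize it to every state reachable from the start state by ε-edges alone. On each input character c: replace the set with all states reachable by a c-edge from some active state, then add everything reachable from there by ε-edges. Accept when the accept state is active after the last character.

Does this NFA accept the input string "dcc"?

Answer: ACCEPT

Trace:
start: ε-closure({0}) = {0,1,2,4,6}
'd' @ 1: {1,2,3,4,6,7}  [accepting]
'c' @ 2: {1,2,3,4,6,7}  [accepting]
'c' @ 3: {1,2,3,4,6,7}  [accepting]
after full input: {1,2,3,4,6,7}  (accept=1 in)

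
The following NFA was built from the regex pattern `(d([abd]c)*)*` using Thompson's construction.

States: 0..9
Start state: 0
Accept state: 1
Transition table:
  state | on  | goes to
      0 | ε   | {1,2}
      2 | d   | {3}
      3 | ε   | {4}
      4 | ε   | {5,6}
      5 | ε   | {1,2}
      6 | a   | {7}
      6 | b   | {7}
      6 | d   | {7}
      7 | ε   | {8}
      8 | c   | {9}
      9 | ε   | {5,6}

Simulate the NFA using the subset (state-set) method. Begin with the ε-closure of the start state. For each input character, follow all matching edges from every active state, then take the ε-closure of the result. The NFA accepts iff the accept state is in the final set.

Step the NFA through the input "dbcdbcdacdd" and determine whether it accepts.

Answer: ACCEPT

Trace:
S₀ = ε-closure({0}) = {0,1,2}
'd' @ 1: {1,2,3,4,5,6}  [accepting]
'b' @ 2: {7,8}
'c' @ 3: {1,2,5,6,9}  [accepting]
'd' @ 4: {1,2,3,4,5,6,7,8}  [accepting]
'b' @ 5: {7,8}
'c' @ 6: {1,2,5,6,9}  [accepting]
'd' @ 7: {1,2,3,4,5,6,7,8}  [accepting]
'a' @ 8: {7,8}
'c' @ 9: {1,2,5,6,9}  [accepting]
'd' @ 10: {1,2,3,4,5,6,7,8}  [accepting]
'd' @ 11: {1,2,3,4,5,6,7,8}  [accepting]
after full input: {1,2,3,4,5,6,7,8}  (accept=1 in)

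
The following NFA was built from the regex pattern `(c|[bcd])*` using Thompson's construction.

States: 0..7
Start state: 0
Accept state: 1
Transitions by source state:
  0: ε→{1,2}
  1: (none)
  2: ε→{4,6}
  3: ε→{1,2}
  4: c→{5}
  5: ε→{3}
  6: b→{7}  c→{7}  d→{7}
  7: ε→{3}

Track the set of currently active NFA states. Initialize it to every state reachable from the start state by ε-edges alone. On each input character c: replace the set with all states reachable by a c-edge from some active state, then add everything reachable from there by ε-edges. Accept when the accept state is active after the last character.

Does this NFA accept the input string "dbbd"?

initial (ε-close {0}): {0,1,2,4,6}
'd' @ 1: {1,2,3,4,6,7}  [accepting]
'b' @ 2: {1,2,3,4,6,7}  [accepting]
'b' @ 3: {1,2,3,4,6,7}  [accepting]
'd' @ 4: {1,2,3,4,6,7}  [accepting]
after full input: {1,2,3,4,6,7}  (accept=1 in)

Answer: ACCEPT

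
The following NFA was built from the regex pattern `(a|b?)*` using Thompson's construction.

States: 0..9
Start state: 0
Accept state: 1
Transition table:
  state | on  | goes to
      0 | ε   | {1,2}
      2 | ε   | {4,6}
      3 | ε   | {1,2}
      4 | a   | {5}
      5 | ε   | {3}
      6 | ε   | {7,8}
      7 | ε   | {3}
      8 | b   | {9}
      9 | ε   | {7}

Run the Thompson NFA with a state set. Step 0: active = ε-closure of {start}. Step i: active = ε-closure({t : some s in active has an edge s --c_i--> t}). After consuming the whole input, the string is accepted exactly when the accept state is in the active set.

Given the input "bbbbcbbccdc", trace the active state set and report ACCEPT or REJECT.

initial (ε-close {0}): {0,1,2,3,4,6,7,8}
'b' @ 1: {1,2,3,4,6,7,8,9}  ✓accept
'b' @ 2: {1,2,3,4,6,7,8,9}  ✓accept
'b' @ 3: {1,2,3,4,6,7,8,9}  ✓accept
'b' @ 4: {1,2,3,4,6,7,8,9}  ✓accept
'c' @ 5: {}  — state set empty
rest 'bbccdc' ignored (set empty)
after full input: {}  (accept=1 not in)

Answer: REJECT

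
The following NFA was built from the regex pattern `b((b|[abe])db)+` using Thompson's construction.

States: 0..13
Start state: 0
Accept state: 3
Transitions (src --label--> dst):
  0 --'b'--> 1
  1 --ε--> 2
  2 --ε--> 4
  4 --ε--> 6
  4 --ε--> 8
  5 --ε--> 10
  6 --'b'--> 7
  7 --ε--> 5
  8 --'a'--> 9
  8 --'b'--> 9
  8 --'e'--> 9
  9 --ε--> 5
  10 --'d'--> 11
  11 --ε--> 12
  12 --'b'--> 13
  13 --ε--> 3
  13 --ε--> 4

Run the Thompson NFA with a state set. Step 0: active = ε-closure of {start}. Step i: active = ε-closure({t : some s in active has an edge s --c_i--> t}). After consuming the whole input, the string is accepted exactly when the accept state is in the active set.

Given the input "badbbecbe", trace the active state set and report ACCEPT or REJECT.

Answer: REJECT

Trace:
initial (ε-close {0}): {0}
'b' @ 1: {1,2,4,6,8}
'a' @ 2: {5,9,10}
'd' @ 3: {11,12}
'b' @ 4: {3,4,6,8,13}  [accepting]
'b' @ 5: {5,7,9,10}
'e' @ 6: {}  — no active states
rest 'cbe' ignored (set empty)
final: {}; accept 3 not in set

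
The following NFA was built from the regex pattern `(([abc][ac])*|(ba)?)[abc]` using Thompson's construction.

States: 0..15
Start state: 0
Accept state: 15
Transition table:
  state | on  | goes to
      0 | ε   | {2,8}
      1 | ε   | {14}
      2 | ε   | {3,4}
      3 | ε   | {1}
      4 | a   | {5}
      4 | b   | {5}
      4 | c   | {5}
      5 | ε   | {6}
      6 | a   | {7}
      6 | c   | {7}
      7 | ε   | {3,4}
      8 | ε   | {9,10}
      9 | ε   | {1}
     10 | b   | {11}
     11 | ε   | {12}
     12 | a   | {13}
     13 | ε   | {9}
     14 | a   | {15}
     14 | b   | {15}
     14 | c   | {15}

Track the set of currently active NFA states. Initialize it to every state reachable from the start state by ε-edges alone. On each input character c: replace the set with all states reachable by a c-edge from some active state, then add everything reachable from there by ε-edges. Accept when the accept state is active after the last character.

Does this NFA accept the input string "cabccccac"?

S₀ = ε-closure({0}) = {0,1,2,3,4,8,9,10,14}
'c' @ 1: {5,6,15}  ✓accept
'a' @ 2: {1,3,4,7,14}
'b' @ 3: {5,6,15}  ✓accept
'c' @ 4: {1,3,4,7,14}
'c' @ 5: {5,6,15}  ✓accept
'c' @ 6: {1,3,4,7,14}
'c' @ 7: {5,6,15}  ✓accept
'a' @ 8: {1,3,4,7,14}
'c' @ 9: {5,6,15}  ✓accept
final: {5,6,15}; accept 15 in set

Answer: ACCEPT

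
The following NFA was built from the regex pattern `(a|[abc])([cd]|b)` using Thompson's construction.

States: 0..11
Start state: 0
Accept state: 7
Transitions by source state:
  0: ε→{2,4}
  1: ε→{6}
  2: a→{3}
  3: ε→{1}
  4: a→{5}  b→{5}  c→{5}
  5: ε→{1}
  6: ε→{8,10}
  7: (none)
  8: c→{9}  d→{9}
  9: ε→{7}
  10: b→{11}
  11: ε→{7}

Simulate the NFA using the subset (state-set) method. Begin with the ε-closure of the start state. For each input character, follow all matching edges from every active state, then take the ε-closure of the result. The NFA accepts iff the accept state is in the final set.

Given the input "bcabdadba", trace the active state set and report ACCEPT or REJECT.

S₀ = ε-closure({0}) = {0,2,4}
'b' @ 1: {1,5,6,8,10}
'c' @ 2: {7,9}  ✓accept
'a' @ 3: {}  — dead — no transitions
rest 'bdadba' ignored (set empty)
final: {}; accept 7 not in set

Answer: REJECT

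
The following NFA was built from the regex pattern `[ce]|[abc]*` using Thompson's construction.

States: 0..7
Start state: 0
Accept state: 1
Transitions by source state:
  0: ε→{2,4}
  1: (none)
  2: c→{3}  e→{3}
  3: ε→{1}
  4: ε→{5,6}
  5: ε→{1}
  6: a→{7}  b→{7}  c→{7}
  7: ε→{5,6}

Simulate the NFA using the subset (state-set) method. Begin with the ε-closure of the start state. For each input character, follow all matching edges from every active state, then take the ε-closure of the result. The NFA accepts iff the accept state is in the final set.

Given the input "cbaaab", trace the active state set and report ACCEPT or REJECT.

Answer: ACCEPT

Steps:
initial (ε-close {0}): {0,1,2,4,5,6}
'c' @ 1: {1,3,5,6,7}  ✓accept
'b' @ 2: {1,5,6,7}  ✓accept
'a' @ 3: {1,5,6,7}  ✓accept
'a' @ 4: {1,5,6,7}  ✓accept
'a' @ 5: {1,5,6,7}  ✓accept
'b' @ 6: {1,5,6,7}  ✓accept
after full input: {1,5,6,7}  (accept=1 in)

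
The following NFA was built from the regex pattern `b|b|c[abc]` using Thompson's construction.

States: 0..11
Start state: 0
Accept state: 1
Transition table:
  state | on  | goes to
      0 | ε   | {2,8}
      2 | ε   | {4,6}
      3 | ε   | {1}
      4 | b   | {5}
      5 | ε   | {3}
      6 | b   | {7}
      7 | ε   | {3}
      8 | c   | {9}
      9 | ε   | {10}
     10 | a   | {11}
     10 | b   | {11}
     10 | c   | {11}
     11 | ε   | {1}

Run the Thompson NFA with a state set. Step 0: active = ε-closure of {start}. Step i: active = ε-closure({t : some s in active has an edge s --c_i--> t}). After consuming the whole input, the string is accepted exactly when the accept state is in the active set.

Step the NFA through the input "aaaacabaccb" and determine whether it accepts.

start: ε-closure({0}) = {0,2,4,6,8}
'a' @ 1: {}  — no active states
rest 'aaacabaccb' ignored (set empty)
end set {} — state 1 not in

Answer: REJECT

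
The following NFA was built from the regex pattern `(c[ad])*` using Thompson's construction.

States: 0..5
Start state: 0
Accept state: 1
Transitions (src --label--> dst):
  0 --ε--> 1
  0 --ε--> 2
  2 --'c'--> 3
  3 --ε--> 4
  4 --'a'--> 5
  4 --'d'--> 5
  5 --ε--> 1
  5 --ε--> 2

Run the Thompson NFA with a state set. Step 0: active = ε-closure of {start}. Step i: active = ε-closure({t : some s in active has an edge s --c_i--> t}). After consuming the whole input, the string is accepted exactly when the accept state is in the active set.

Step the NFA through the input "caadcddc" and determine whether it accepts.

S₀ = ε-closure({0}) = {0,1,2}
'c' @ 1: {3,4}
'a' @ 2: {1,2,5}  ✓accept
'a' @ 3: {}  — dead — no transitions
rest 'dcddc' ignored (set empty)
end set {} — state 1 not in

Answer: REJECT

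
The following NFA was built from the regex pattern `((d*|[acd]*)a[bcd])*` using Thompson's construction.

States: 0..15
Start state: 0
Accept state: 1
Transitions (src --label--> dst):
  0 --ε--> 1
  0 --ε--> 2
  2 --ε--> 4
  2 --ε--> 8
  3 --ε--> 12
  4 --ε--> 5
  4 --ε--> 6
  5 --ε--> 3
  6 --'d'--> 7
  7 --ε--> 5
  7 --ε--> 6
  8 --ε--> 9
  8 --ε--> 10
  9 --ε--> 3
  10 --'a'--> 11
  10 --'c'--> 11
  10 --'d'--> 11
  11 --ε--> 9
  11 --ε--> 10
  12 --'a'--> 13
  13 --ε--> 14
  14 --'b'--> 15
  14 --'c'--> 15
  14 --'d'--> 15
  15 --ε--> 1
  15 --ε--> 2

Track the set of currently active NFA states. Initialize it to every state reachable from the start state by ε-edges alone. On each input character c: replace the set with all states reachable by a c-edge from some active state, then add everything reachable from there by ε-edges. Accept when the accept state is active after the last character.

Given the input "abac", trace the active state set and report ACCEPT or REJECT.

Answer: ACCEPT

Steps:
S₀ = ε-closure({0}) = {0,1,2,3,4,5,6,8,9,10,12}
'a' @ 1: {3,9,10,11,12,13,14}
'b' @ 2: {1,2,3,4,5,6,8,9,10,12,15}  [accepting]
'a' @ 3: {3,9,10,11,12,13,14}
'c' @ 4: {1,2,3,4,5,6,8,9,10,11,12,15}  [accepting]
end set {1,2,3,4,5,6,8,9,10,11,12,15} — state 1 in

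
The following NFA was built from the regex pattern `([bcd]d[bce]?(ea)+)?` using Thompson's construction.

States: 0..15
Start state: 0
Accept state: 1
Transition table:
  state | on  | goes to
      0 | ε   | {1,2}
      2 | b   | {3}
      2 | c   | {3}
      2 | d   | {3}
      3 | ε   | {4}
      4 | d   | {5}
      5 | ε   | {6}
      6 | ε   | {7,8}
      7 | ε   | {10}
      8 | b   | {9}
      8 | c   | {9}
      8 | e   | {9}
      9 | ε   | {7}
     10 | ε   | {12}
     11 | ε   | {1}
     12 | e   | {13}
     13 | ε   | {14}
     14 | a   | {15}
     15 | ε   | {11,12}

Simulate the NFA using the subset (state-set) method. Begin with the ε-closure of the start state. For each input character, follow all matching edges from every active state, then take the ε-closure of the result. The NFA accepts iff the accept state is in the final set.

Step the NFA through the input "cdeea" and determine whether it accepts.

Answer: ACCEPT

Trace:
S₀ = ε-closure({0}) = {0,1,2}
'c' @ 1: {3,4}
'd' @ 2: {5,6,7,8,10,12}
'e' @ 3: {7,9,10,12,13,14}
'e' @ 4: {13,14}
'a' @ 5: {1,11,12,15}  [accepting]
end set {1,11,12,15} — state 1 in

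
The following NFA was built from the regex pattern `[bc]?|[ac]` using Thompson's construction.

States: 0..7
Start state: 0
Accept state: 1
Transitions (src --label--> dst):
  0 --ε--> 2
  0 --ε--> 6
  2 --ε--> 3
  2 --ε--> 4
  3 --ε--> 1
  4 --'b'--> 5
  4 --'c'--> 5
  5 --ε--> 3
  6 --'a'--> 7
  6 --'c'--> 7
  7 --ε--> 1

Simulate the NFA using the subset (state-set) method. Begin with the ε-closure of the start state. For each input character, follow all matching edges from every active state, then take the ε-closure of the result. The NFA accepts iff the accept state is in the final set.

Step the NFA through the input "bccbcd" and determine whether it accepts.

initial (ε-close {0}): {0,1,2,3,4,6}
'b' @ 1: {1,3,5}  [accepting]
'c' @ 2: {}  — no active states
rest 'cbcd' ignored (set empty)
end set {} — state 1 not in

Answer: REJECT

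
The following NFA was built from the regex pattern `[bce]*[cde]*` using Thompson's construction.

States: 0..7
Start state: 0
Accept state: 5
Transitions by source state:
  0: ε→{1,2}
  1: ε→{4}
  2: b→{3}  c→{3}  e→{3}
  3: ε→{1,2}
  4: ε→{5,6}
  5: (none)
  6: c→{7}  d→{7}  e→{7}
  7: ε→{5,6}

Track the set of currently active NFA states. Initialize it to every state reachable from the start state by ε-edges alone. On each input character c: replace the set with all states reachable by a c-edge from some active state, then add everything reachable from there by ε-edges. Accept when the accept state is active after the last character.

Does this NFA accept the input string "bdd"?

Answer: ACCEPT

Steps:
S₀ = ε-closure({0}) = {0,1,2,4,5,6}
'b' @ 1: {1,2,3,4,5,6}  ✓accept
'd' @ 2: {5,6,7}  ✓accept
'd' @ 3: {5,6,7}  ✓accept
end set {5,6,7} — state 5 in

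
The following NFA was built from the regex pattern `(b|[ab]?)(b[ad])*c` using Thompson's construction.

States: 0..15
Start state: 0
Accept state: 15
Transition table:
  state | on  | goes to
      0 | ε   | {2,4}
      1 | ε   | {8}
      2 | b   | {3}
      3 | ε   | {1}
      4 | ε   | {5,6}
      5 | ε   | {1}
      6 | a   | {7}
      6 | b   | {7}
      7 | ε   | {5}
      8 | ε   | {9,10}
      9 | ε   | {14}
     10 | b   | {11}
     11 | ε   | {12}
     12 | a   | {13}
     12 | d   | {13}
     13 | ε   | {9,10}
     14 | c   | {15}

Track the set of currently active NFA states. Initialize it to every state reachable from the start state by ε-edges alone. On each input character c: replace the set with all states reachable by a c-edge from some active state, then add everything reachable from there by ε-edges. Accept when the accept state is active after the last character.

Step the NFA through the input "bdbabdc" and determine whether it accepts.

initial (ε-close {0}): {0,1,2,4,5,6,8,9,10,14}
'b' @ 1: {1,3,5,7,8,9,10,11,12,14}
'd' @ 2: {9,10,13,14}
'b' @ 3: {11,12}
'a' @ 4: {9,10,13,14}
'b' @ 5: {11,12}
'd' @ 6: {9,10,13,14}
'c' @ 7: {15}  ✓accept
end set {15} — state 15 in

Answer: ACCEPT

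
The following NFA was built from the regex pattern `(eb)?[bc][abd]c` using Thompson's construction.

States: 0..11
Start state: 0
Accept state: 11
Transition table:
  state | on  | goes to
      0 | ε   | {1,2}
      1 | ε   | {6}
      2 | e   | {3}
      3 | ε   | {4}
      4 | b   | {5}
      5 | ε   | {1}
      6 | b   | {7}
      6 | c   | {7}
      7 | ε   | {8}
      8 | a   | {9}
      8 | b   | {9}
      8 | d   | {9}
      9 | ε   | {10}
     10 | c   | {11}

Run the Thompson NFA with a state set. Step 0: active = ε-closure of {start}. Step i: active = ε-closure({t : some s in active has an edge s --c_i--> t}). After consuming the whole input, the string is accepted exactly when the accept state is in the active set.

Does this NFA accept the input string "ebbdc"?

S₀ = ε-closure({0}) = {0,1,2,6}
'e' @ 1: {3,4}
'b' @ 2: {1,5,6}
'b' @ 3: {7,8}
'd' @ 4: {9,10}
'c' @ 5: {11}  [accepting]
end set {11} — state 11 in

Answer: ACCEPT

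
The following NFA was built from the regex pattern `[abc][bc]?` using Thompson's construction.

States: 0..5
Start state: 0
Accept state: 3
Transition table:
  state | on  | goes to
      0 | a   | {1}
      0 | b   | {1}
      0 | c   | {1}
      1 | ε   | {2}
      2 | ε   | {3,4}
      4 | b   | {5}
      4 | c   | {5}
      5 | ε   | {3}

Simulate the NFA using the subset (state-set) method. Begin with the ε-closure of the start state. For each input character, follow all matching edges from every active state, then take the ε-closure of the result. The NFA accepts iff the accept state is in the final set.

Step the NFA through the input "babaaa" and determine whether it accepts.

S₀ = ε-closure({0}) = {0}
'b' @ 1: {1,2,3,4}  [accepting]
'a' @ 2: {}  — no active states
rest 'baaa' ignored (set empty)
end set {} — state 3 not in

Answer: REJECT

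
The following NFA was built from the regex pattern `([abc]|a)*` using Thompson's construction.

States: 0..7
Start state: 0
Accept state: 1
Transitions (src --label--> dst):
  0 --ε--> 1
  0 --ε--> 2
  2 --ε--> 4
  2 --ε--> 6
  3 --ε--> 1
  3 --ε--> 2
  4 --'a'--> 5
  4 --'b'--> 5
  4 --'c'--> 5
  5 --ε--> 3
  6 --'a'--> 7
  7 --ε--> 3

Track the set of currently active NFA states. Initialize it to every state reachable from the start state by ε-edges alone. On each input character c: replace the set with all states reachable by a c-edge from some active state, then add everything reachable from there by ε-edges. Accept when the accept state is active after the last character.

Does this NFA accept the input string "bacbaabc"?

Answer: ACCEPT

Steps:
start: ε-closure({0}) = {0,1,2,4,6}
'b' @ 1: {1,2,3,4,5,6}  (accept∈set)
'a' @ 2: {1,2,3,4,5,6,7}  (accept∈set)
'c' @ 3: {1,2,3,4,5,6}  (accept∈set)
'b' @ 4: {1,2,3,4,5,6}  (accept∈set)
'a' @ 5: {1,2,3,4,5,6,7}  (accept∈set)
'a' @ 6: {1,2,3,4,5,6,7}  (accept∈set)
'b' @ 7: {1,2,3,4,5,6}  (accept∈set)
'c' @ 8: {1,2,3,4,5,6}  (accept∈set)
final: {1,2,3,4,5,6}; accept 1 in set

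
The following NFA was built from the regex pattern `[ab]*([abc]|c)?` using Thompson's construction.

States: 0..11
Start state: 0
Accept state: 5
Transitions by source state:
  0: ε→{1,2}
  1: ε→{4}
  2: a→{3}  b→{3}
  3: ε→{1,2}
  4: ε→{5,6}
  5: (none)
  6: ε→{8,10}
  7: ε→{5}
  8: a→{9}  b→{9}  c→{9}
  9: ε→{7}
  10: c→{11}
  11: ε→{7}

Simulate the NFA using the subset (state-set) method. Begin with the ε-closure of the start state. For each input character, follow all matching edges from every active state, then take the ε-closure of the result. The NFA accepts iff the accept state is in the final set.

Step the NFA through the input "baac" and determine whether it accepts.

Answer: ACCEPT

Derivation:
initial (ε-close {0}): {0,1,2,4,5,6,8,10}
'b' @ 1: {1,2,3,4,5,6,7,8,9,10}  (accept∈set)
'a' @ 2: {1,2,3,4,5,6,7,8,9,10}  (accept∈set)
'a' @ 3: {1,2,3,4,5,6,7,8,9,10}  (accept∈set)
'c' @ 4: {5,7,9,11}  (accept∈set)
end set {5,7,9,11} — state 5 in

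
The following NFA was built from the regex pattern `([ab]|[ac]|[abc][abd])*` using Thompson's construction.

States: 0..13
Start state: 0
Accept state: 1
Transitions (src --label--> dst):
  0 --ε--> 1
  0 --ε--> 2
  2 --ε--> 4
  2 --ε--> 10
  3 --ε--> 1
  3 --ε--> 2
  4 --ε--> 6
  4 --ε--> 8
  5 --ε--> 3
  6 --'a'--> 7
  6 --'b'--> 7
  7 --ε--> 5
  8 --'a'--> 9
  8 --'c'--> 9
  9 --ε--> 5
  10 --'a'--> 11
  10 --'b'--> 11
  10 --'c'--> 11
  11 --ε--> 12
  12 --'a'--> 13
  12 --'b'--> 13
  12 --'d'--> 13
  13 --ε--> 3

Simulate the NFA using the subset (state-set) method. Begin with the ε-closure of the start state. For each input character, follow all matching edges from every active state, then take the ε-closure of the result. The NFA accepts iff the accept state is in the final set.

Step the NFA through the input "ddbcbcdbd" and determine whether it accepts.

S₀ = ε-closure({0}) = {0,1,2,4,6,8,10}
'd' @ 1: {}  — no active states
rest 'dbcbcdbd' ignored (set empty)
after full input: {}  (accept=1 not in)

Answer: REJECT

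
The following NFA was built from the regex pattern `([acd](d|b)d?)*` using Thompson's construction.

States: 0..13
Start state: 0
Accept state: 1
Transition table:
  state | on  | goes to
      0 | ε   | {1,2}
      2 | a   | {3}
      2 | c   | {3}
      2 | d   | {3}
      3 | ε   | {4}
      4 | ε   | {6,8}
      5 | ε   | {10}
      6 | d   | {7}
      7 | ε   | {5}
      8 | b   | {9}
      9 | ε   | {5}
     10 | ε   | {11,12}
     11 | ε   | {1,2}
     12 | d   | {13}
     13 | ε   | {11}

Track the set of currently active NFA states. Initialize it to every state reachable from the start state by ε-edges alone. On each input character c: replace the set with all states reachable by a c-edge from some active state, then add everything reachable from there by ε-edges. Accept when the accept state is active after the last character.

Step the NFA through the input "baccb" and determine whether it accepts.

Answer: REJECT

Steps:
S₀ = ε-closure({0}) = {0,1,2}
'b' @ 1: {}  — no active states
rest 'accb' ignored (set empty)
final: {}; accept 1 not in set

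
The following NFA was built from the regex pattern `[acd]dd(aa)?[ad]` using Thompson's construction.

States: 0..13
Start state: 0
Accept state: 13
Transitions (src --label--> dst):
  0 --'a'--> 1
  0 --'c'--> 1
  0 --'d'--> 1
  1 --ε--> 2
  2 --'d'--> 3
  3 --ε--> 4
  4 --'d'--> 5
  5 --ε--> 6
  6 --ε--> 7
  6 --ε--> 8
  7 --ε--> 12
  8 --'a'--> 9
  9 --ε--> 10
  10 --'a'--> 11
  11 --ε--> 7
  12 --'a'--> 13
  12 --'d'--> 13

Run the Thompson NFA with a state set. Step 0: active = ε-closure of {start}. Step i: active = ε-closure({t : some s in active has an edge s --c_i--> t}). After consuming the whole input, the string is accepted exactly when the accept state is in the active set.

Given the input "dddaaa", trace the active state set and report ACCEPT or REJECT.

S₀ = ε-closure({0}) = {0}
'd' @ 1: {1,2}
'd' @ 2: {3,4}
'd' @ 3: {5,6,7,8,12}
'a' @ 4: {9,10,13}  (accept∈set)
'a' @ 5: {7,11,12}
'a' @ 6: {13}  (accept∈set)
final: {13}; accept 13 in set

Answer: ACCEPT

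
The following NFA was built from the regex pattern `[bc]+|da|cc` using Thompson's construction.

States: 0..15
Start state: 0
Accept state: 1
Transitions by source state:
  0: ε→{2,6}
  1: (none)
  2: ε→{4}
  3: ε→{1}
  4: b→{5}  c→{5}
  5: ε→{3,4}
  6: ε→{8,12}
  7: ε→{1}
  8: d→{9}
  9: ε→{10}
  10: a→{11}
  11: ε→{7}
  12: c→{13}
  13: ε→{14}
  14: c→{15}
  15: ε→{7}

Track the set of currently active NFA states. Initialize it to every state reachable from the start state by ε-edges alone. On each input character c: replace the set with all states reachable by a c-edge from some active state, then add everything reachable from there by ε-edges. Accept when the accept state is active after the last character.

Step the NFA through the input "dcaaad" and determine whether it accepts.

Answer: REJECT

Derivation:
initial (ε-close {0}): {0,2,4,6,8,12}
'd' @ 1: {9,10}
'c' @ 2: {}  — dead — no transitions
rest 'aaad' ignored (set empty)
final: {}; accept 1 not in set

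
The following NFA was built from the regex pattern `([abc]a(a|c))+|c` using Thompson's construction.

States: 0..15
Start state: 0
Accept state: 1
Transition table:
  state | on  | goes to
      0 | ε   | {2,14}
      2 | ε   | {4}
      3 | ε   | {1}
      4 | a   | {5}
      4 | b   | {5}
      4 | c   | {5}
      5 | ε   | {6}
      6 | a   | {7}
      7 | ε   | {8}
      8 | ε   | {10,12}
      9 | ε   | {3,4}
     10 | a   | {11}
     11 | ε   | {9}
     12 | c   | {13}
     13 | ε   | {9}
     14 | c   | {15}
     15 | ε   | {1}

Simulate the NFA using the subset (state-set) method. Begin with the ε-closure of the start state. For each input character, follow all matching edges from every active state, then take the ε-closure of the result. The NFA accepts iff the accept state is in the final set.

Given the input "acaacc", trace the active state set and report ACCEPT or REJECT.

Answer: REJECT

Steps:
initial (ε-close {0}): {0,2,4,14}
'a' @ 1: {5,6}
'c' @ 2: {}  — no active states
rest 'aacc' ignored (set empty)
final: {}; accept 1 not in set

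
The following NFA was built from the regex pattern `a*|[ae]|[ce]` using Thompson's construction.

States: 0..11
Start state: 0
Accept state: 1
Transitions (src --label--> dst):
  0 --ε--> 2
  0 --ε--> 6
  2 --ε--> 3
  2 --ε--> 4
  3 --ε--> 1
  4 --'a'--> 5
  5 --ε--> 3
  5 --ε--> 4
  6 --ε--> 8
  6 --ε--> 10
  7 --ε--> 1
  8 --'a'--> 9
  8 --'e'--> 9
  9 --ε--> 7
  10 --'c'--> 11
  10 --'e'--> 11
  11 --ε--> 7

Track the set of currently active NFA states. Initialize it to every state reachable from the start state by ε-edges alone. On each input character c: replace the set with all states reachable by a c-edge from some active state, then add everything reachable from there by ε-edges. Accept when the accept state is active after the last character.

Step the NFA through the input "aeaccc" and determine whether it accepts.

initial (ε-close {0}): {0,1,2,3,4,6,8,10}
'a' @ 1: {1,3,4,5,7,9}  (accept∈set)
'e' @ 2: {}  — dead — no transitions
rest 'accc' ignored (set empty)
after full input: {}  (accept=1 not in)

Answer: REJECT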